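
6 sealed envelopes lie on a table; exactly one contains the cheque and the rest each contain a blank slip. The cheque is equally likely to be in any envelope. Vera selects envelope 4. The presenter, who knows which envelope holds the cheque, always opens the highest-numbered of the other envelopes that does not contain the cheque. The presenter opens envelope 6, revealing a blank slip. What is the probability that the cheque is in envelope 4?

Consider each possible location of the cheque in turn.
If it is in any of envelopes 1, 2, 3, 4, and 5 (prior 1/6 each): envelope 6 is the highest-numbered option available, probability 1; weight (1/6)·1 = 1/6 each.
If it is in envelope 6 (prior 1/6): the presenter opened envelope 6, so this case is ruled out; weight (1/6)·0 = 0.
The weights sum to 5/6.
So P(the cheque in envelope 4 | the presenter opened envelope 6) = (1/6) / (5/6) = 1/5.

1/5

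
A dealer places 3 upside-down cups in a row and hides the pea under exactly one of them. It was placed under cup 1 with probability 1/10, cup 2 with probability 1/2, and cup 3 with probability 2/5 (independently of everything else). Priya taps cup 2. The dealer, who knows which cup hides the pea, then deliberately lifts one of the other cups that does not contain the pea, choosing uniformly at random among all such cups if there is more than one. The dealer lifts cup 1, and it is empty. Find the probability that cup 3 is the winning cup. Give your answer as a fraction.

Condition on the true location of the pea.
If it is under cup 1 (prior 1/10): the dealer opened cup 1, so this case is ruled out; weight (1/10)·0 = 0.
If it is under cup 2 (prior 1/2): the dealer has 2 equally likely choices, so probability 1/2; weight (1/2)·(1/2) = 1/4.
If it is under cup 3 (prior 2/5): the dealer has no choice, probability 1; weight (2/5)·1 = 2/5.
The weights sum to 13/20.
So P(the pea under cup 3 | the dealer opened cup 1) = (2/5) / (13/20) = 8/13.

8/13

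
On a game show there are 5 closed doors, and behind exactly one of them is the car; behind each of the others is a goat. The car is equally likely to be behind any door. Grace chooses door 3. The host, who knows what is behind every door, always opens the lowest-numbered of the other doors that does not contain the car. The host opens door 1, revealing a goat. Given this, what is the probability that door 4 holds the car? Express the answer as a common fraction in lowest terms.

1/4

Apply Bayes' rule, conditioning on where the car actually is.
If it is behind door 1 (prior 1/5): the host opened door 1, so this case is ruled out; weight (1/5)·0 = 0.
If it is behind any of doors 2, 3, 4, and 5 (prior 1/5 each): door 1 is the lowest-numbered option available, probability 1; weight (1/5)·1 = 1/5 each.
The weights sum to 4/5.
So P(the car behind door 4 | the host opened door 1) = (1/5) / (4/5) = 1/4.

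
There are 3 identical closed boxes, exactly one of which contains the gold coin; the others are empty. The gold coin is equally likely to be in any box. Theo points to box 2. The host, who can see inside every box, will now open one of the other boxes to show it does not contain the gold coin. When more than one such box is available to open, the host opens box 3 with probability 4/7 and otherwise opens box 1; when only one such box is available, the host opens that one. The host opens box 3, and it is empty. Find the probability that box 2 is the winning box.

4/11

Consider each possible location of the gold coin in turn.
If it is in box 1 (prior 1/3): only box 3 is available, probability 1; weight (1/3)·1 = 1/3.
If it is in box 2 (prior 1/3): box 3 is available, opened with probability 4/7; weight (1/3)·(4/7) = 4/21.
If it is in box 3 (prior 1/3): the host opened box 3, so this case is ruled out; weight (1/3)·0 = 0.
The weights sum to 11/21.
So P(the gold coin in box 2 | the host opened box 3) = (4/21) / (11/21) = 4/11.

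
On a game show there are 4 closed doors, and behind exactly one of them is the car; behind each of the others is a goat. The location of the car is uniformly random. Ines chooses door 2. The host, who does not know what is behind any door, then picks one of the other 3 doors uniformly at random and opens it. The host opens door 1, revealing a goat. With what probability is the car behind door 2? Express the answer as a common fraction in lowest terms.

1/3

Apply Bayes' rule, conditioning on where the car actually is.
If it is behind door 1 (prior 1/4): the host opened door 1, so this case is ruled out; weight (1/4)·0 = 0.
If it is behind any of doors 2, 3, and 4 (prior 1/4 each): the host picks door 1 with probability 1/3 regardless, and it is not the prize; weight (1/4)·(1/3) = 1/12 each.
The weights sum to 1/4.
So P(the car behind door 2 | the host opened door 1) = (1/12) / (1/4) = 1/3.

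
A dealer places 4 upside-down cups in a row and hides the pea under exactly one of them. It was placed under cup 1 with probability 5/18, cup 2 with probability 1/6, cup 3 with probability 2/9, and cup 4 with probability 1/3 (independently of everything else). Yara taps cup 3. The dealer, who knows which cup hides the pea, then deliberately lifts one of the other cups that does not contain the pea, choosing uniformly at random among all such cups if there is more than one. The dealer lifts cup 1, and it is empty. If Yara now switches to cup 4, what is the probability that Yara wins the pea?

Consider each possible location of the pea in turn.
If it is under cup 1 (prior 5/18): the dealer opened cup 1, so this case is ruled out; weight (5/18)·0 = 0.
If it is under cup 2 (prior 1/6): the dealer has 2 equally likely choices, so probability 1/2; weight (1/6)·(1/2) = 1/12.
If it is under cup 3 (prior 2/9): the dealer has 3 equally likely choices, so probability 1/3; weight (2/9)·(1/3) = 2/27.
If it is under cup 4 (prior 1/3): the dealer has 2 equally likely choices, so probability 1/2; weight (1/3)·(1/2) = 1/6.
The weights sum to 35/108.
So P(the pea under cup 4 | the dealer opened cup 1) = (1/6) / (35/108) = 18/35.

18/35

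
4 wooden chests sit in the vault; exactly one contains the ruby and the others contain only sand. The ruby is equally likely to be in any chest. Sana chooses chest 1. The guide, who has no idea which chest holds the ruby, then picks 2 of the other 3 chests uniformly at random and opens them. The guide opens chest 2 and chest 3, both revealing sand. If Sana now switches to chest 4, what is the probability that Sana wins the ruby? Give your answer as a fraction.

Apply Bayes' rule, conditioning on where the ruby actually is.
If it is in either of chests 1 and 4 (prior 1/4 each): the guide picks exactly this set with probability 1/3 regardless, and none is the prize; weight (1/4)·(1/3) = 1/12 each.
If it is in either of chests 2 and 3 (prior 1/4 each): that chest was opened and seen not to hold the prize — ruled out; weight (1/4)·0 = 0 each.
The weights sum to 1/6.
So P(the ruby in chest 4 | the guide opened chest 2 and chest 3) = (1/12) / (1/6) = 1/2.

1/2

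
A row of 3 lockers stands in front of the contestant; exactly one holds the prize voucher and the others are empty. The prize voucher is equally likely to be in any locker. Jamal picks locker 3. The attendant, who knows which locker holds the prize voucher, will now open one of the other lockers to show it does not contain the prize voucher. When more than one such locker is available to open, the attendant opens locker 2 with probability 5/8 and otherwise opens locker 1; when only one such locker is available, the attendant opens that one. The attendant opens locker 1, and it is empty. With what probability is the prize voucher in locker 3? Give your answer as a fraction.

Condition on the true location of the prize voucher.
If it is in locker 1 (prior 1/3): the attendant opened locker 1, so this case is ruled out; weight (1/3)·0 = 0.
If it is in locker 2 (prior 1/3): only locker 1 is available, probability 1; weight (1/3)·1 = 1/3.
If it is in locker 3 (prior 1/3): locker 2 is available but not opened, probability 3/8; weight (1/3)·(3/8) = 1/8.
The weights sum to 11/24.
So P(the prize voucher in locker 3 | the attendant opened locker 1) = (1/8) / (11/24) = 3/11.

3/11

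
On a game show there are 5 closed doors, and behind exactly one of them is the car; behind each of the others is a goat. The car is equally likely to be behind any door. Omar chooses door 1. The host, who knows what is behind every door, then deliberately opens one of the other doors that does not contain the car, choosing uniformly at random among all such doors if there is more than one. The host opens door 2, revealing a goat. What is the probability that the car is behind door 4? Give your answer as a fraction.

Consider each possible location of the car in turn.
If it is behind door 1 (prior 1/5): the host has 4 equally likely choices, so probability 1/4; weight (1/5)·(1/4) = 1/20.
If it is behind door 2 (prior 1/5): the host opened door 2, so this case is ruled out; weight (1/5)·0 = 0.
If it is behind any of doors 3, 4, and 5 (prior 1/5 each): the host has 3 equally likely choices, so probability 1/3; weight (1/5)·(1/3) = 1/15 each.
The weights sum to 1/4.
So P(the car behind door 4 | the host opened door 2) = (1/15) / (1/4) = 4/15.

4/15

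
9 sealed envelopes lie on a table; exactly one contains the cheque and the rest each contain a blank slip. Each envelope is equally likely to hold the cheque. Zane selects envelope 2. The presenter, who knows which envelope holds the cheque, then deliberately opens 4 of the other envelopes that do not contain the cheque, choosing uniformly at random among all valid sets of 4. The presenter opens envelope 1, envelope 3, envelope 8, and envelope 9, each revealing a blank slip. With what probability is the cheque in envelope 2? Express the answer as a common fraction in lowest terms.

Condition on the true location of the cheque.
If it is in any of envelopes 1, 3, 8, and 9 (prior 1/9 each): that envelope was opened and seen not to hold the prize — ruled out; weight (1/9)·0 = 0 each.
If it is in envelope 2 (prior 1/9): the presenter has 70 equally likely choices, so probability 1/70; weight (1/9)·(1/70) = 1/630.
If it is in any of envelopes 4, 5, 6, and 7 (prior 1/9 each): the presenter has 35 equally likely choices, so probability 1/35; weight (1/9)·(1/35) = 1/315 each.
The weights sum to 1/70.
So P(the cheque in envelope 2 | the presenter opened envelope 1, envelope 3, envelope 8, and envelope 9) = (1/630) / (1/70) = 1/9.

1/9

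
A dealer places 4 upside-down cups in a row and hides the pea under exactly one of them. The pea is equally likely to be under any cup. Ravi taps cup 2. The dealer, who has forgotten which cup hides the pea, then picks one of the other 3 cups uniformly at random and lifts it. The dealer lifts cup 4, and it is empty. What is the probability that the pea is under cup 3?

1/3

Consider each possible location of the pea in turn.
If it is under any of cups 1, 2, and 3 (prior 1/4 each): the dealer picks cup 4 with probability 1/3 regardless, and it is not the prize; weight (1/4)·(1/3) = 1/12 each.
If it is under cup 4 (prior 1/4): the dealer opened cup 4, so this case is ruled out; weight (1/4)·0 = 0.
The weights sum to 1/4.
So P(the pea under cup 3 | the dealer opened cup 4) = (1/12) / (1/4) = 1/3.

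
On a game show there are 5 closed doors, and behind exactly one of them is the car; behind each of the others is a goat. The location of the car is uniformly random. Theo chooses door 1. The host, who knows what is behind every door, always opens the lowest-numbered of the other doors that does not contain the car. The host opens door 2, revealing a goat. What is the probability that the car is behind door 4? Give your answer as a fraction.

Condition on the true location of the car.
If it is behind any of doors 1, 3, 4, and 5 (prior 1/5 each): door 2 is the lowest-numbered option available, probability 1; weight (1/5)·1 = 1/5 each.
If it is behind door 2 (prior 1/5): the host opened door 2, so this case is ruled out; weight (1/5)·0 = 0.
The weights sum to 4/5.
So P(the car behind door 4 | the host opened door 2) = (1/5) / (4/5) = 1/4.

1/4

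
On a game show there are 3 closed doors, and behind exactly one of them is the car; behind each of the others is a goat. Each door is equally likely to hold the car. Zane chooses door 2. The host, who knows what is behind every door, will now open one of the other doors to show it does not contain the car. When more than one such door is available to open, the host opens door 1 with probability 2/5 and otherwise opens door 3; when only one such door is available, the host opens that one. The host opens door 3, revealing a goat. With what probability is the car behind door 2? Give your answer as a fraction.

3/8

Condition on the true location of the car.
If it is behind door 1 (prior 1/3): only door 3 is available, probability 1; weight (1/3)·1 = 1/3.
If it is behind door 2 (prior 1/3): door 1 is available but not opened, probability 3/5; weight (1/3)·(3/5) = 1/5.
If it is behind door 3 (prior 1/3): the host opened door 3, so this case is ruled out; weight (1/3)·0 = 0.
The weights sum to 8/15.
So P(the car behind door 2 | the host opened door 3) = (1/5) / (8/15) = 3/8.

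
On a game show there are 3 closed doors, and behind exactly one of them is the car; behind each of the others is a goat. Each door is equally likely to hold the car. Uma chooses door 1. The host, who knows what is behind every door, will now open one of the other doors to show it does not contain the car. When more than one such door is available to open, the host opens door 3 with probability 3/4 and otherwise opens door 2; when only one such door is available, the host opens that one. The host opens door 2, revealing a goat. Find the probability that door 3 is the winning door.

Condition on the true location of the car.
If it is behind door 1 (prior 1/3): door 3 is available but not opened, probability 1/4; weight (1/3)·(1/4) = 1/12.
If it is behind door 2 (prior 1/3): the host opened door 2, so this case is ruled out; weight (1/3)·0 = 0.
If it is behind door 3 (prior 1/3): only door 2 is available, probability 1; weight (1/3)·1 = 1/3.
The weights sum to 5/12.
So P(the car behind door 3 | the host opened door 2) = (1/3) / (5/12) = 4/5.

4/5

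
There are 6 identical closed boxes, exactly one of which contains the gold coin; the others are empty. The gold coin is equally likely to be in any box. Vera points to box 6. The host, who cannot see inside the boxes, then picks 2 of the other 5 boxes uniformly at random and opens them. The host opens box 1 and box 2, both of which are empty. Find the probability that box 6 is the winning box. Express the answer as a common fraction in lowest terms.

Because the host chose which boxes to open without knowing where the gold coin is, the choice is independent of the prize location. Learning that none of the 2 opened boxes holds the gold coin simply rules out those 2 locations and leaves the remaining 4 boxes still equally likely by symmetry.
So P(the gold coin in box 6) = 1/4.

1/4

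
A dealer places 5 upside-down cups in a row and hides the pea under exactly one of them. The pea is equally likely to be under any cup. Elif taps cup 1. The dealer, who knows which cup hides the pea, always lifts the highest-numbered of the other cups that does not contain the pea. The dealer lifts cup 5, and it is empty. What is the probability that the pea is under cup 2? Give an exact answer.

1/4

Condition on the true location of the pea.
If it is under any of cups 1, 2, 3, and 4 (prior 1/5 each): cup 5 is the highest-numbered option available, probability 1; weight (1/5)·1 = 1/5 each.
If it is under cup 5 (prior 1/5): the dealer opened cup 5, so this case is ruled out; weight (1/5)·0 = 0.
The weights sum to 4/5.
So P(the pea under cup 2 | the dealer opened cup 5) = (1/5) / (4/5) = 1/4.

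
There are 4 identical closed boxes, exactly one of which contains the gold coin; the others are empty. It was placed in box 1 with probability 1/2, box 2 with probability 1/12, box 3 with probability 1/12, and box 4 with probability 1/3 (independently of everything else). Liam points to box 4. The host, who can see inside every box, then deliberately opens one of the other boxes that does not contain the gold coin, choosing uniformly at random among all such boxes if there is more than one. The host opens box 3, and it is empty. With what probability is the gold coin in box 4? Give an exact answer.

8/29

Apply Bayes' rule, conditioning on where the gold coin actually is.
If it is in box 1 (prior 1/2): the host has 2 equally likely choices, so probability 1/2; weight (1/2)·(1/2) = 1/4.
If it is in box 2 (prior 1/12): the host has 2 equally likely choices, so probability 1/2; weight (1/12)·(1/2) = 1/24.
If it is in box 3 (prior 1/12): the host opened box 3, so this case is ruled out; weight (1/12)·0 = 0.
If it is in box 4 (prior 1/3): the host has 3 equally likely choices, so probability 1/3; weight (1/3)·(1/3) = 1/9.
The weights sum to 29/72.
So P(the gold coin in box 4 | the host opened box 3) = (1/9) / (29/72) = 8/29.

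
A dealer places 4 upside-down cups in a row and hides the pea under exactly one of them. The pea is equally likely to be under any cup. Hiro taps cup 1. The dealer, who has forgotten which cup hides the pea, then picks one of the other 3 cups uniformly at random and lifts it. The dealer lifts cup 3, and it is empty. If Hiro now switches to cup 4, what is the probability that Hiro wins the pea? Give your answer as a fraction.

1/3

Condition on the true location of the pea.
If it is under any of cups 1, 2, and 4 (prior 1/4 each): the dealer picks cup 3 with probability 1/3 regardless, and it is not the prize; weight (1/4)·(1/3) = 1/12 each.
If it is under cup 3 (prior 1/4): the dealer opened cup 3, so this case is ruled out; weight (1/4)·0 = 0.
The weights sum to 1/4.
So P(the pea under cup 4 | the dealer opened cup 3) = (1/12) / (1/4) = 1/3.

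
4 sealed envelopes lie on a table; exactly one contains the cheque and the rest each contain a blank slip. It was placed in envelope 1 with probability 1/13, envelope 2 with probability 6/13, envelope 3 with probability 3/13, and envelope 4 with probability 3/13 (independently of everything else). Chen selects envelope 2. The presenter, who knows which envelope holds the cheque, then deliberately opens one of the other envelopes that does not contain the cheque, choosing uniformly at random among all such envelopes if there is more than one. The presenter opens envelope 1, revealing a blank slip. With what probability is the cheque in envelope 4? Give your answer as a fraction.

Apply Bayes' rule, conditioning on where the cheque actually is.
If it is in envelope 1 (prior 1/13): the presenter opened envelope 1, so this case is ruled out; weight (1/13)·0 = 0.
If it is in envelope 2 (prior 6/13): the presenter has 3 equally likely choices, so probability 1/3; weight (6/13)·(1/3) = 2/13.
If it is in either of envelopes 3 and 4 (prior 3/13 each): the presenter has 2 equally likely choices, so probability 1/2; weight (3/13)·(1/2) = 3/26 each.
The weights sum to 5/13.
So P(the cheque in envelope 4 | the presenter opened envelope 1) = (3/26) / (5/13) = 3/10.

3/10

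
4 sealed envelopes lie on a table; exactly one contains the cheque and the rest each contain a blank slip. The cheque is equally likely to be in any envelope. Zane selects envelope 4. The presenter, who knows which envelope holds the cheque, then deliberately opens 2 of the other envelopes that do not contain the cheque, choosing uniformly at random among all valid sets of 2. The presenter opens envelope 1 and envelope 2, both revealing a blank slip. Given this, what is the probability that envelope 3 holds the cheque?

Condition on the true location of the cheque.
If it is in either of envelopes 1 and 2 (prior 1/4 each): that envelope was opened and seen not to hold the prize — ruled out; weight (1/4)·0 = 0 each.
If it is in envelope 3 (prior 1/4): the presenter has no choice, probability 1; weight (1/4)·1 = 1/4.
If it is in envelope 4 (prior 1/4): the presenter has 3 equally likely choices, so probability 1/3; weight (1/4)·(1/3) = 1/12.
The weights sum to 1/3.
So P(the cheque in envelope 3 | the presenter opened envelope 1 and envelope 2) = (1/4) / (1/3) = 3/4.

3/4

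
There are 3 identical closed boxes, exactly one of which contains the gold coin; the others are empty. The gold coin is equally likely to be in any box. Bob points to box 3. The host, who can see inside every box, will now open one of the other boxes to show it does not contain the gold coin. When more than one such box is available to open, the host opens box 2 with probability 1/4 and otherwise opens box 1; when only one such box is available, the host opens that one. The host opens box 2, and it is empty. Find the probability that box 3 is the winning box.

Apply Bayes' rule, conditioning on where the gold coin actually is.
If it is in box 1 (prior 1/3): only box 2 is available, probability 1; weight (1/3)·1 = 1/3.
If it is in box 2 (prior 1/3): the host opened box 2, so this case is ruled out; weight (1/3)·0 = 0.
If it is in box 3 (prior 1/3): box 2 is available, opened with probability 1/4; weight (1/3)·(1/4) = 1/12.
The weights sum to 5/12.
So P(the gold coin in box 3 | the host opened box 2) = (1/12) / (5/12) = 1/5.

1/5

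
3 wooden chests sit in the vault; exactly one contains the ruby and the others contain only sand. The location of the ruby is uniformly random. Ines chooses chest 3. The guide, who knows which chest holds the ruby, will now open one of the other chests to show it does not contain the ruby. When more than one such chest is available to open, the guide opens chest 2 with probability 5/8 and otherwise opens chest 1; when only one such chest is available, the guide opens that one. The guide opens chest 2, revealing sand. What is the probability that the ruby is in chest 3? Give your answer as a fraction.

5/13

Apply Bayes' rule, conditioning on where the ruby actually is.
If it is in chest 1 (prior 1/3): only chest 2 is available, probability 1; weight (1/3)·1 = 1/3.
If it is in chest 2 (prior 1/3): the guide opened chest 2, so this case is ruled out; weight (1/3)·0 = 0.
If it is in chest 3 (prior 1/3): chest 2 is available, opened with probability 5/8; weight (1/3)·(5/8) = 5/24.
The weights sum to 13/24.
So P(the ruby in chest 3 | the guide opened chest 2) = (5/24) / (13/24) = 5/13.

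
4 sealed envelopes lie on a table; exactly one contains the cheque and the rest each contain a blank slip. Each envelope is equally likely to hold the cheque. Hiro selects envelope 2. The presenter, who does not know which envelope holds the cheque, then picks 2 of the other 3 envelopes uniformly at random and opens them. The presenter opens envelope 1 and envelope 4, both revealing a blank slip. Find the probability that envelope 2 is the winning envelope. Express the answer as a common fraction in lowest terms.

Consider each possible location of the cheque in turn.
If it is in either of envelopes 1 and 4 (prior 1/4 each): that envelope was opened and seen not to hold the prize — ruled out; weight (1/4)·0 = 0 each.
If it is in either of envelopes 2 and 3 (prior 1/4 each): the presenter picks exactly this set with probability 1/3 regardless, and none is the prize; weight (1/4)·(1/3) = 1/12 each.
The weights sum to 1/6.
So P(the cheque in envelope 2 | the presenter opened envelope 1 and envelope 4) = (1/12) / (1/6) = 1/2.

1/2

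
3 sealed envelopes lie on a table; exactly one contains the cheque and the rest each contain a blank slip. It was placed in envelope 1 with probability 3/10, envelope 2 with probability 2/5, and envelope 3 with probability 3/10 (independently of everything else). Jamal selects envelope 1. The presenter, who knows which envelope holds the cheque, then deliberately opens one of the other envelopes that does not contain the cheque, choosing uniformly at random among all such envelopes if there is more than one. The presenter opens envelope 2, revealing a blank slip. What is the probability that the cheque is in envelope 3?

Consider each possible location of the cheque in turn.
If it is in envelope 1 (prior 3/10): the presenter has 2 equally likely choices, so probability 1/2; weight (3/10)·(1/2) = 3/20.
If it is in envelope 2 (prior 2/5): the presenter opened envelope 2, so this case is ruled out; weight (2/5)·0 = 0.
If it is in envelope 3 (prior 3/10): the presenter has no choice, probability 1; weight (3/10)·1 = 3/10.
The weights sum to 9/20.
So P(the cheque in envelope 3 | the presenter opened envelope 2) = (3/10) / (9/20) = 2/3.

2/3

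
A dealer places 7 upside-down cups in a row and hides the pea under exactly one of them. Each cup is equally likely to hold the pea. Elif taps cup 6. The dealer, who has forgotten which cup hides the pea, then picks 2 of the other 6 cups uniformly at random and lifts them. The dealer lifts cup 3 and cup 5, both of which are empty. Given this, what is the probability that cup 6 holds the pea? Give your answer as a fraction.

Condition on the true location of the pea.
If it is under any of cups 1, 2, 4, 6, and 7 (prior 1/7 each): the dealer picks exactly this set with probability 1/15 regardless, and none is the prize; weight (1/7)·(1/15) = 1/105 each.
If it is under either of cups 3 and 5 (prior 1/7 each): that cup was opened and seen not to hold the prize — ruled out; weight (1/7)·0 = 0 each.
The weights sum to 1/21.
So P(the pea under cup 6 | the dealer opened cup 3 and cup 5) = (1/105) / (1/21) = 1/5.

1/5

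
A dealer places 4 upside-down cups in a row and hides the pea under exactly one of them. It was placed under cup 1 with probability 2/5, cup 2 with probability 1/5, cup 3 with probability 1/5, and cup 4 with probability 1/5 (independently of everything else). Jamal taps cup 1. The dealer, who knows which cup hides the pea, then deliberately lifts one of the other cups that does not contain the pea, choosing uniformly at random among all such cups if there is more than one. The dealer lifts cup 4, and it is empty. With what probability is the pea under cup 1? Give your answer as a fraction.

2/5

Apply Bayes' rule, conditioning on where the pea actually is.
If it is under cup 1 (prior 2/5): the dealer has 3 equally likely choices, so probability 1/3; weight (2/5)·(1/3) = 2/15.
If it is under either of cups 2 and 3 (prior 1/5 each): the dealer has 2 equally likely choices, so probability 1/2; weight (1/5)·(1/2) = 1/10 each.
If it is under cup 4 (prior 1/5): the dealer opened cup 4, so this case is ruled out; weight (1/5)·0 = 0.
The weights sum to 1/3.
So P(the pea under cup 1 | the dealer opened cup 4) = (2/15) / (1/3) = 2/5.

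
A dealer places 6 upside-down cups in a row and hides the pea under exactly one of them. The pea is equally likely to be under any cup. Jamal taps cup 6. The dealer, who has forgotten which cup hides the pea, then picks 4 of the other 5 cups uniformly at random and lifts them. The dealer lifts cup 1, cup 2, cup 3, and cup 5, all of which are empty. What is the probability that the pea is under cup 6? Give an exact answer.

Apply Bayes' rule, conditioning on where the pea actually is.
If it is under any of cups 1, 2, 3, and 5 (prior 1/6 each): that cup was opened and seen not to hold the prize — ruled out; weight (1/6)·0 = 0 each.
If it is under either of cups 4 and 6 (prior 1/6 each): the dealer picks exactly this set with probability 1/5 regardless, and none is the prize; weight (1/6)·(1/5) = 1/30 each.
The weights sum to 1/15.
So P(the pea under cup 6 | the dealer opened cup 1, cup 2, cup 3, and cup 5) = (1/30) / (1/15) = 1/2.

1/2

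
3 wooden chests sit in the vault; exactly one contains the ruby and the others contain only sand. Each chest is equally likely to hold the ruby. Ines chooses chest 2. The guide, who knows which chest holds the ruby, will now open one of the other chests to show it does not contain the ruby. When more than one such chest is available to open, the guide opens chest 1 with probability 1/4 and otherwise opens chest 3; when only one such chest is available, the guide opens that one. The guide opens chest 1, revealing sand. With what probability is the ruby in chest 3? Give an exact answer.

Apply Bayes' rule, conditioning on where the ruby actually is.
If it is in chest 1 (prior 1/3): the guide opened chest 1, so this case is ruled out; weight (1/3)·0 = 0.
If it is in chest 2 (prior 1/3): chest 1 is available, opened with probability 1/4; weight (1/3)·(1/4) = 1/12.
If it is in chest 3 (prior 1/3): only chest 1 is available, probability 1; weight (1/3)·1 = 1/3.
The weights sum to 5/12.
So P(the ruby in chest 3 | the guide opened chest 1) = (1/3) / (5/12) = 4/5.

4/5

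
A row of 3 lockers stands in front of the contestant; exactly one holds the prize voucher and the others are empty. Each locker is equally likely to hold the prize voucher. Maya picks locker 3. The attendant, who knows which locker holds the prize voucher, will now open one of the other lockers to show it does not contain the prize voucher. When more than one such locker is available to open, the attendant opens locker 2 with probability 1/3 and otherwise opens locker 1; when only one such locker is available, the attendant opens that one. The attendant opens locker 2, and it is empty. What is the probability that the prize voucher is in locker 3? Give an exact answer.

1/4

Consider each possible location of the prize voucher in turn.
If it is in locker 1 (prior 1/3): only locker 2 is available, probability 1; weight (1/3)·1 = 1/3.
If it is in locker 2 (prior 1/3): the attendant opened locker 2, so this case is ruled out; weight (1/3)·0 = 0.
If it is in locker 3 (prior 1/3): locker 2 is available, opened with probability 1/3; weight (1/3)·(1/3) = 1/9.
The weights sum to 4/9.
So P(the prize voucher in locker 3 | the attendant opened locker 2) = (1/9) / (4/9) = 1/4.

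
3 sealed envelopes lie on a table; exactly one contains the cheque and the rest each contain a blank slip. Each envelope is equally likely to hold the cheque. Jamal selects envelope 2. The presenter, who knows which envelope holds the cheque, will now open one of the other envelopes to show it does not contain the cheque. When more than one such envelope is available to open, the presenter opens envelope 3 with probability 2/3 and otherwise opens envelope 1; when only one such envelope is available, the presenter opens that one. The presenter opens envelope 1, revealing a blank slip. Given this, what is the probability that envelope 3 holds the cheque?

Condition on the true location of the cheque.
If it is in envelope 1 (prior 1/3): the presenter opened envelope 1, so this case is ruled out; weight (1/3)·0 = 0.
If it is in envelope 2 (prior 1/3): envelope 3 is available but not opened, probability 1/3; weight (1/3)·(1/3) = 1/9.
If it is in envelope 3 (prior 1/3): only envelope 1 is available, probability 1; weight (1/3)·1 = 1/3.
The weights sum to 4/9.
So P(the cheque in envelope 3 | the presenter opened envelope 1) = (1/3) / (4/9) = 3/4.

3/4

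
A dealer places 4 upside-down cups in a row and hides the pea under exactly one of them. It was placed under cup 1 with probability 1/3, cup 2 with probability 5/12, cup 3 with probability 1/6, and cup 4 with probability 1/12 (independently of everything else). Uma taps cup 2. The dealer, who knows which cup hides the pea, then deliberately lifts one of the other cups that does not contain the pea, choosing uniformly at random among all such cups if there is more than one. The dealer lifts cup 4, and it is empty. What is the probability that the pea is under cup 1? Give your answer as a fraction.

Condition on the true location of the pea.
If it is under cup 1 (prior 1/3): the dealer has 2 equally likely choices, so probability 1/2; weight (1/3)·(1/2) = 1/6.
If it is under cup 2 (prior 5/12): the dealer has 3 equally likely choices, so probability 1/3; weight (5/12)·(1/3) = 5/36.
If it is under cup 3 (prior 1/6): the dealer has 2 equally likely choices, so probability 1/2; weight (1/6)·(1/2) = 1/12.
If it is under cup 4 (prior 1/12): the dealer opened cup 4, so this case is ruled out; weight (1/12)·0 = 0.
The weights sum to 7/18.
So P(the pea under cup 1 | the dealer opened cup 4) = (1/6) / (7/18) = 3/7.

3/7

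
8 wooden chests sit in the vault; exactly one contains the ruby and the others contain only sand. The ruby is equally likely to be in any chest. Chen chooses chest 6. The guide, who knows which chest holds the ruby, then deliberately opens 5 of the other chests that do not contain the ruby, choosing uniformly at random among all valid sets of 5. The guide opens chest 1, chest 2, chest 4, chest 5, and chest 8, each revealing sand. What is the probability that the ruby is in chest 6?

1/8

Consider each possible location of the ruby in turn.
If it is in any of chests 1, 2, 4, 5, and 8 (prior 1/8 each): that chest was opened and seen not to hold the prize — ruled out; weight (1/8)·0 = 0 each.
If it is in either of chests 3 and 7 (prior 1/8 each): the guide has 6 equally likely choices, so probability 1/6; weight (1/8)·(1/6) = 1/48 each.
If it is in chest 6 (prior 1/8): the guide has 21 equally likely choices, so probability 1/21; weight (1/8)·(1/21) = 1/168.
The weights sum to 1/21.
So P(the ruby in chest 6 | the guide opened chest 1, chest 2, chest 4, chest 5, and chest 8) = (1/168) / (1/21) = 1/8.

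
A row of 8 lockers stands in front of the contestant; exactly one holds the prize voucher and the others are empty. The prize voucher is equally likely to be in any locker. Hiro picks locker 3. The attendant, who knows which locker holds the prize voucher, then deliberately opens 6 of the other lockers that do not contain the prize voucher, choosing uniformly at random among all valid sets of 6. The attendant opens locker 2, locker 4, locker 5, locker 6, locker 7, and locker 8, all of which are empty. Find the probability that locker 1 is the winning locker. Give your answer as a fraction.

7/8

Apply Bayes' rule, conditioning on where the prize voucher actually is.
If it is in locker 1 (prior 1/8): the attendant has no choice, probability 1; weight (1/8)·1 = 1/8.
If it is in any of lockers 2, 4, 5, 6, 7, and 8 (prior 1/8 each): that locker was opened and seen not to hold the prize — ruled out; weight (1/8)·0 = 0 each.
If it is in locker 3 (prior 1/8): the attendant has 7 equally likely choices, so probability 1/7; weight (1/8)·(1/7) = 1/56.
The weights sum to 1/7.
So P(the prize voucher in locker 1 | the attendant opened locker 2, locker 4, locker 5, locker 6, locker 7, and locker 8) = (1/8) / (1/7) = 7/8.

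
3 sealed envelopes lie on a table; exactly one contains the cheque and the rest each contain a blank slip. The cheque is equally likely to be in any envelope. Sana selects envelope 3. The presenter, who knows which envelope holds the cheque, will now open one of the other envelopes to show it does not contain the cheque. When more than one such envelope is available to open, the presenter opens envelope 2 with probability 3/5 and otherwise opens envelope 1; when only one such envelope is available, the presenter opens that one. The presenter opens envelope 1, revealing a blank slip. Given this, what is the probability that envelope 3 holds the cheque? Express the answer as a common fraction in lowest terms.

2/7

Consider each possible location of the cheque in turn.
If it is in envelope 1 (prior 1/3): the presenter opened envelope 1, so this case is ruled out; weight (1/3)·0 = 0.
If it is in envelope 2 (prior 1/3): only envelope 1 is available, probability 1; weight (1/3)·1 = 1/3.
If it is in envelope 3 (prior 1/3): envelope 2 is available but not opened, probability 2/5; weight (1/3)·(2/5) = 2/15.
The weights sum to 7/15.
So P(the cheque in envelope 3 | the presenter opened envelope 1) = (2/15) / (7/15) = 2/7.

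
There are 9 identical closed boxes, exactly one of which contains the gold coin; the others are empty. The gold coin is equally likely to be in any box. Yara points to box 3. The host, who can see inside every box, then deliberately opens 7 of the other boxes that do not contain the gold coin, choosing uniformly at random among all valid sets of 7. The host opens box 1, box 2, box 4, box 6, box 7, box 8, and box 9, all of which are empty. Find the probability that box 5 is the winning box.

8/9

Consider each possible location of the gold coin in turn.
If it is in any of boxes 1, 2, 4, 6, 7, 8, and 9 (prior 1/9 each): that box was opened and seen not to hold the prize — ruled out; weight (1/9)·0 = 0 each.
If it is in box 3 (prior 1/9): the host has 8 equally likely choices, so probability 1/8; weight (1/9)·(1/8) = 1/72.
If it is in box 5 (prior 1/9): the host has no choice, probability 1; weight (1/9)·1 = 1/9.
The weights sum to 1/8.
So P(the gold coin in box 5 | the host opened box 1, box 2, box 4, box 6, box 7, box 8, and box 9) = (1/9) / (1/8) = 8/9.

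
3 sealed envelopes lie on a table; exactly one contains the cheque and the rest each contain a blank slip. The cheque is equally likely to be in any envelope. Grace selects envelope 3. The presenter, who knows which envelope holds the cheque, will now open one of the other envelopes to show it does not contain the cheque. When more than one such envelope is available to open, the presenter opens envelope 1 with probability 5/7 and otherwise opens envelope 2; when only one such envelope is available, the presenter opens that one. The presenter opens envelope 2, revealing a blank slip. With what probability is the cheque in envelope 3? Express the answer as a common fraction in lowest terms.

Consider each possible location of the cheque in turn.
If it is in envelope 1 (prior 1/3): only envelope 2 is available, probability 1; weight (1/3)·1 = 1/3.
If it is in envelope 2 (prior 1/3): the presenter opened envelope 2, so this case is ruled out; weight (1/3)·0 = 0.
If it is in envelope 3 (prior 1/3): envelope 1 is available but not opened, probability 2/7; weight (1/3)·(2/7) = 2/21.
The weights sum to 3/7.
So P(the cheque in envelope 3 | the presenter opened envelope 2) = (2/21) / (3/7) = 2/9.

2/9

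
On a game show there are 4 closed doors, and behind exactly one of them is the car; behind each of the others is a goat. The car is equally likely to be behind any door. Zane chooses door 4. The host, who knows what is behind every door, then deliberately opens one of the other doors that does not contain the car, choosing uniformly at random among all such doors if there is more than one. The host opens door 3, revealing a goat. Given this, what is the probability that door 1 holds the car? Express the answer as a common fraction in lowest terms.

3/8

Consider each possible location of the car in turn.
If it is behind either of doors 1 and 2 (prior 1/4 each): the host has 2 equally likely choices, so probability 1/2; weight (1/4)·(1/2) = 1/8 each.
If it is behind door 3 (prior 1/4): the host opened door 3, so this case is ruled out; weight (1/4)·0 = 0.
If it is behind door 4 (prior 1/4): the host has 3 equally likely choices, so probability 1/3; weight (1/4)·(1/3) = 1/12.
The weights sum to 1/3.
So P(the car behind door 1 | the host opened door 3) = (1/8) / (1/3) = 3/8.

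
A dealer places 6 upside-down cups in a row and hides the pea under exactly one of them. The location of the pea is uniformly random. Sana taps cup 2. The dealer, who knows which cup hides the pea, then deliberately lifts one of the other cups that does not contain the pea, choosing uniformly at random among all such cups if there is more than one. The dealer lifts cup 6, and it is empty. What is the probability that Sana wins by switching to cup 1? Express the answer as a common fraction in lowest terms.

Condition on the true location of the pea.
If it is under any of cups 1, 3, 4, and 5 (prior 1/6 each): the dealer has 4 equally likely choices, so probability 1/4; weight (1/6)·(1/4) = 1/24 each.
If it is under cup 2 (prior 1/6): the dealer has 5 equally likely choices, so probability 1/5; weight (1/6)·(1/5) = 1/30.
If it is under cup 6 (prior 1/6): the dealer opened cup 6, so this case is ruled out; weight (1/6)·0 = 0.
The weights sum to 1/5.
So P(the pea under cup 1 | the dealer opened cup 6) = (1/24) / (1/5) = 5/24.

5/24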